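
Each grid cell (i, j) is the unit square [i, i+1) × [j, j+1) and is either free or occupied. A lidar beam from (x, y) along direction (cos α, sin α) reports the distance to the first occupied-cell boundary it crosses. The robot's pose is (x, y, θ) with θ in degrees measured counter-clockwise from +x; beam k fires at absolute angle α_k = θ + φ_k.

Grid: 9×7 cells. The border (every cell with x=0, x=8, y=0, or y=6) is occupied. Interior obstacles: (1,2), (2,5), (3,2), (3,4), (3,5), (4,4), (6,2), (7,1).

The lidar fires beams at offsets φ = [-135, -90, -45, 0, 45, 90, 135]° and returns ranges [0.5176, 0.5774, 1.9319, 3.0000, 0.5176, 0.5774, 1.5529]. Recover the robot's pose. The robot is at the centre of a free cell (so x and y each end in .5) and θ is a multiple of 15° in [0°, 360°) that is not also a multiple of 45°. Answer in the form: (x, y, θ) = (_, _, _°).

(x, y, θ) = (2.5, 2.5, 120°)

Enumerate (i+0.5, j+0.5, θ) over the 27 free cells and 16 admissible headings. For each, cast all 7 beams and compare to the given ranges.
  (2.5, 2.5, 285°): beam 1 = 0.5774 ≠ 0.5176 ✗
  (6.5, 4.5, 195°): beam 1 = 1.7321 ≠ 0.5176 ✗
  (6.5, 5.5, 345°): beam 1 = 1.7321 ≠ 0.5176 ✗
  (6.5, 1.5, 255°): beam 1 = 0.5774 ≠ 0.5176 ✗
  …
  (2.5, 2.5, 120°): r_1=0.5176, r_2=0.5774, r_3=1.9319, r_4=3.0000, r_5=0.5176, r_6=0.5774, r_7=1.5529 — all match ✓
Unique over the lattice → pose = (2.5, 2.5, 120°).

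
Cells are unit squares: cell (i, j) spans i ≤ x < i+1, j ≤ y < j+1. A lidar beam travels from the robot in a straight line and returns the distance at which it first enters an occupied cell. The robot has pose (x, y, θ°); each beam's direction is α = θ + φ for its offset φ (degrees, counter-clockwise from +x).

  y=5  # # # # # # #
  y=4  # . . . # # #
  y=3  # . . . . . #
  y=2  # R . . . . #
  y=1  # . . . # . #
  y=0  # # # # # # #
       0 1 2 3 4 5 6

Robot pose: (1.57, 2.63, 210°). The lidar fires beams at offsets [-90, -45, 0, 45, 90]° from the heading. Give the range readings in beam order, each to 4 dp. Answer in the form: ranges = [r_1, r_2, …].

ranges = [1.1400, 0.5901, 0.6582, 1.6875, 1.8822]

beam 1: φ=-90°, α=120°
  dir = (cos 120°, sin 120°) = (-0.5000, 0.8660); from cell (1,2)
  next x-line at t=1.1400, next y-line at t=0.4272; Δt_x=2.0000, Δt_y=1.1547
    y: enter (1,3) at t=0.4272
    x: enter (0,3) at t=1.1400 ← occupied
  → r_1 = 1.1400
beam 2: φ=-45°, α=165°
  dir = (cos 165°, sin 165°) = (-0.9659, 0.2588); from cell (1,2)
  next x-line at t=0.5901, next y-line at t=1.4296; Δt_x=1.0353, Δt_y=3.8637
    x: enter (0,2) at t=0.5901 ← occupied
  → r_2 = 0.5901
beam 3: φ=0°, α=210°
  dir = (cos 210°, sin 210°) = (-0.8660, -0.5000); from cell (1,2)
  next x-line at t=0.6582, next y-line at t=1.2600; Δt_x=1.1547, Δt_y=2.0000
    x: enter (0,2) at t=0.6582 ← occupied
  → r_3 = 0.6582
beam 4: φ=45°, α=255°
  dir = (cos 255°, sin 255°) = (-0.2588, -0.9659); from cell (1,2)
  next x-line at t=2.2023, next y-line at t=0.6522; Δt_x=3.8637, Δt_y=1.0353
    y: enter (1,1) at t=0.6522
    y: enter (1,0) at t=1.6875 ← occupied
  → r_4 = 1.6875
beam 5: φ=90°, α=300°
  dir = (cos 300°, sin 300°) = (0.5000, -0.8660); from cell (1,2)
  next x-line at t=0.8600, next y-line at t=0.7275; Δt_x=2.0000, Δt_y=1.1547
    y: enter (1,1) at t=0.7275
    x: enter (2,1) at t=0.8600
    y: enter (2,0) at t=1.8822 ← occupied
  → r_5 = 1.8822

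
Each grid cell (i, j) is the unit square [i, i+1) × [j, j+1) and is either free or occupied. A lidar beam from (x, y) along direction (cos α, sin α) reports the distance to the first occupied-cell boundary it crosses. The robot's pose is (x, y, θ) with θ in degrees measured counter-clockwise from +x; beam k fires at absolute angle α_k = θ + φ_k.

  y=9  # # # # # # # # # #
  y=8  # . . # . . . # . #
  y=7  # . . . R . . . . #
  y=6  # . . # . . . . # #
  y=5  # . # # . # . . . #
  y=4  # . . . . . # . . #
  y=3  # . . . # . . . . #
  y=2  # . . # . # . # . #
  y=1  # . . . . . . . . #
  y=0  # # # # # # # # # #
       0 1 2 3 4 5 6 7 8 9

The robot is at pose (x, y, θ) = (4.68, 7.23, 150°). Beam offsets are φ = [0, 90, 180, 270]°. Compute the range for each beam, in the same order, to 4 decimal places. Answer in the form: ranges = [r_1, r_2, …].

beam 1: φ=0°, α=150°
  d=(-0.8660,0.5000)  start (4,7)  tX=0.7852 tY=1.5400  stride 1/|dx|=1.1547 1/|dy|=2.0000
    cross x-line → (3,7), t=0.7852
    cross y-line → (3,8), t=1.5400 (wall)
  → r_1 = 1.5400
beam 2: φ=90°, α=240°
  d=(-0.5000,-0.8660)  start (4,7)  tX=1.3600 tY=0.2656  stride 1/|dx|=2.0000 1/|dy|=1.1547
    cross y-line → (4,6), t=0.2656
    cross x-line → (3,6), t=1.3600 (wall)
  → r_2 = 1.3600
beam 3: φ=180°, α=330°
  d=(0.8660,-0.5000)  start (4,7)  tX=0.3695 tY=0.4600  stride 1/|dx|=1.1547 1/|dy|=2.0000
    cross x-line → (5,7), t=0.3695
    cross y-line → (5,6), t=0.4600
    cross x-line → (6,6), t=1.5242
    cross y-line → (6,5), t=2.4600
    cross x-line → (7,5), t=2.6789
    cross x-line → (8,5), t=3.8336
    cross y-line → (8,4), t=4.4600
    cross x-line → (9,4), t=4.9883 (wall)
  → r_3 = 4.9883
beam 4: φ=270°, α=60°
  d=(0.5000,0.8660)  start (4,7)  tX=0.6400 tY=0.8891  stride 1/|dx|=2.0000 1/|dy|=1.1547
    cross x-line → (5,7), t=0.6400
    cross y-line → (5,8), t=0.8891
    cross y-line → (5,9), t=2.0438 (wall)
  → r_4 = 2.0438

ranges = [1.5400, 1.3600, 4.9883, 2.0438]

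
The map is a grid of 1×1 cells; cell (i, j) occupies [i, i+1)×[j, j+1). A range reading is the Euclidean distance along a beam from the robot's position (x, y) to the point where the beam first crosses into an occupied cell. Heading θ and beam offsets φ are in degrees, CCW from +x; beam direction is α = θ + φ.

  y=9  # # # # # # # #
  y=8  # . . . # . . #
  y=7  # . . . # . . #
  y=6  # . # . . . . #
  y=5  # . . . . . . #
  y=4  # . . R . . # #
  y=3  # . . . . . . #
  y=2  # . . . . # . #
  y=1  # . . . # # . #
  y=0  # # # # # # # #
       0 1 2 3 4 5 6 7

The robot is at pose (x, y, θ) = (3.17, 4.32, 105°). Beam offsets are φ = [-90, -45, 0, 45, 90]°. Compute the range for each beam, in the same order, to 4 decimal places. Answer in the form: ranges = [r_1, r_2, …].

ranges = [3.9651, 3.0946, 1.7393, 2.5057, 2.2465]

beam 1: φ=-90°, α=15°
  d=(0.9659,0.2588)  start (3,4)  tX=0.8593 tY=2.6273  stride 1/|dx|=1.0353 1/|dy|=3.8637
    cross x-line → (4,4), t=0.8593
    cross x-line → (5,4), t=1.8946
    cross y-line → (5,5), t=2.6273
    cross x-line → (6,5), t=2.9298
    cross x-line → (7,5), t=3.9651 (wall)
  → r_1 = 3.9651
beam 2: φ=-45°, α=60°
  d=(0.5000,0.8660)  start (3,4)  tX=1.6600 tY=0.7852  stride 1/|dx|=2.0000 1/|dy|=1.1547
    cross y-line → (3,5), t=0.7852
    cross x-line → (4,5), t=1.6600
    cross y-line → (4,6), t=1.9399
    cross y-line → (4,7), t=3.0946 (wall)
  → r_2 = 3.0946
beam 3: φ=0°, α=105°
  d=(-0.2588,0.9659)  start (3,4)  tX=0.6568 tY=0.7040  stride 1/|dx|=3.8637 1/|dy|=1.0353
    cross x-line → (2,4), t=0.6568
    cross y-line → (2,5), t=0.7040
    cross y-line → (2,6), t=1.7393 (wall)
  → r_3 = 1.7393
beam 4: φ=45°, α=150°
  d=(-0.8660,0.5000)  start (3,4)  tX=0.1963 tY=1.3600  stride 1/|dx|=1.1547 1/|dy|=2.0000
    cross x-line → (2,4), t=0.1963
    cross x-line → (1,4), t=1.3510
    cross y-line → (1,5), t=1.3600
    cross x-line → (0,5), t=2.5057 (wall)
  → r_4 = 2.5057
beam 5: φ=90°, α=195°
  d=(-0.9659,-0.2588)  start (3,4)  tX=0.1760 tY=1.2364  stride 1/|dx|=1.0353 1/|dy|=3.8637
    cross x-line → (2,4), t=0.1760
    cross x-line → (1,4), t=1.2113
    cross y-line → (1,3), t=1.2364
    cross x-line → (0,3), t=2.2465 (wall)
  → r_5 = 2.2465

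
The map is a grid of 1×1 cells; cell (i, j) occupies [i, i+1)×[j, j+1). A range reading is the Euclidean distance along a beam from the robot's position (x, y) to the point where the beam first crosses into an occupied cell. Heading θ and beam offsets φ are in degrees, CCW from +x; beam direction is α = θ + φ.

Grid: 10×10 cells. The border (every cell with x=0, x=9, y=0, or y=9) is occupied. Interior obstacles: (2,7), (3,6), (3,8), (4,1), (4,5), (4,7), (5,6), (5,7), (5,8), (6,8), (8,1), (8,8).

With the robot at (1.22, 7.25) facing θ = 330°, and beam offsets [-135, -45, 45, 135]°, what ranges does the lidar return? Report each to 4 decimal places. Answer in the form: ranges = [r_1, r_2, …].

beam 1: φ=-135°, α=195°
  direction (-0.9659, -0.2588); cell (1,7); t to first gridline: x 0.2278, y 0.9659 (then +1.0353 / +3.8637)
    (0,7) via x @ 0.2278  # hit
  → r_1 = 0.2278
beam 2: φ=-45°, α=285°
  direction (0.2588, -0.9659); cell (1,7); t to first gridline: x 3.0137, y 0.2588 (then +3.8637 / +1.0353)
    (1,6) via y @ 0.2588
    (1,5) via y @ 1.2941
    (1,4) via y @ 2.3294
    (2,4) via x @ 3.0137
    (2,3) via y @ 3.3646
    (2,2) via y @ 4.3999
    (2,1) via y @ 5.4352
    (2,0) via y @ 6.4705  # hit
  → r_2 = 6.4705
beam 3: φ=45°, α=15°
  direction (0.9659, 0.2588); cell (1,7); t to first gridline: x 0.8075, y 2.8978 (then +1.0353 / +3.8637)
    (2,7) via x @ 0.8075  # hit
  → r_3 = 0.8075
beam 4: φ=135°, α=105°
  direction (-0.2588, 0.9659); cell (1,7); t to first gridline: x 0.8500, y 0.7765 (then +3.8637 / +1.0353)
    (1,8) via y @ 0.7765
    (0,8) via x @ 0.8500  # hit
  → r_4 = 0.8500

ranges = [0.2278, 6.4705, 0.8075, 0.8500]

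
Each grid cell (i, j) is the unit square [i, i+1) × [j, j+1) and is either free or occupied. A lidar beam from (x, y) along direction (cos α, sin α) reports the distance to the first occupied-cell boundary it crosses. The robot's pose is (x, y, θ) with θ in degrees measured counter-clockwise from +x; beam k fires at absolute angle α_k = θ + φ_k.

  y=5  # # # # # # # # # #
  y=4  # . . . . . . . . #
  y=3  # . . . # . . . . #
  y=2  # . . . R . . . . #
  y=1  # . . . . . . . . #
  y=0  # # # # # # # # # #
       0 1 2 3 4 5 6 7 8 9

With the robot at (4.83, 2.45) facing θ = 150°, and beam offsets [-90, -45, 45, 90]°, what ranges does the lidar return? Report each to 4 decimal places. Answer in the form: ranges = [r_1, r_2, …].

beam 1: φ=-90°, α=60°
  dir = (cos 60°, sin 60°) = (0.5000, 0.8660); from cell (4,2)
  next x-line at t=0.3400, next y-line at t=0.6351; Δt_x=2.0000, Δt_y=1.1547
    x: enter (5,2) at t=0.3400
    y: enter (5,3) at t=0.6351
    y: enter (5,4) at t=1.7898
    x: enter (6,4) at t=2.3400
    y: enter (6,5) at t=2.9445 ← occupied
  → r_1 = 2.9445
beam 2: φ=-45°, α=105°
  dir = (cos 105°, sin 105°) = (-0.2588, 0.9659); from cell (4,2)
  next x-line at t=3.2069, next y-line at t=0.5694; Δt_x=3.8637, Δt_y=1.0353
    y: enter (4,3) at t=0.5694 ← occupied
  → r_2 = 0.5694
beam 3: φ=45°, α=195°
  dir = (cos 195°, sin 195°) = (-0.9659, -0.2588); from cell (4,2)
  next x-line at t=0.8593, next y-line at t=1.7387; Δt_x=1.0353, Δt_y=3.8637
    x: enter (3,2) at t=0.8593
    y: enter (3,1) at t=1.7387
    x: enter (2,1) at t=1.8946
    x: enter (1,1) at t=2.9298
    x: enter (0,1) at t=3.9651 ← occupied
  → r_3 = 3.9651
beam 4: φ=90°, α=240°
  dir = (cos 240°, sin 240°) = (-0.5000, -0.8660); from cell (4,2)
  next x-line at t=1.6600, next y-line at t=0.5196; Δt_x=2.0000, Δt_y=1.1547
    y: enter (4,1) at t=0.5196
    x: enter (3,1) at t=1.6600
    y: enter (3,0) at t=1.6743 ← occupied
  → r_4 = 1.6743

ranges = [2.9445, 0.5694, 3.9651, 1.6743]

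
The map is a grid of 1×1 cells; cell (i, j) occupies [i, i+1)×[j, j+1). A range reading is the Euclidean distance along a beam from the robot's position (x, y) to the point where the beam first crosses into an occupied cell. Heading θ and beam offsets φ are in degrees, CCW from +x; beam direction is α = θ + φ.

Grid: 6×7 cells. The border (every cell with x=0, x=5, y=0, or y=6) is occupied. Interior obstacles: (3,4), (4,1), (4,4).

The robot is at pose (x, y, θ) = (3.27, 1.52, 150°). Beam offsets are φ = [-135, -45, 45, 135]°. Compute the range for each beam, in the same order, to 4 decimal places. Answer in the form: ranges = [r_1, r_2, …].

beam 1: φ=-135°, α=15°
  cosα=0.9659 sinα=0.2588 | (3,1) | tMaxX 0.7558 tMaxY 1.8546 | tΔX 1.0353 tΔY 3.8637
    t=0.7558 [x] (4,1) — stop
  → r_1 = 0.7558
beam 2: φ=-45°, α=105°
  cosα=-0.2588 sinα=0.9659 | (3,1) | tMaxX 1.0432 tMaxY 0.4969 | tΔX 3.8637 tΔY 1.0353
    t=0.4969 [y] (3,2)
    t=1.0432 [x] (2,2)
    t=1.5322 [y] (2,3)
    t=2.5675 [y] (2,4)
    t=3.6028 [y] (2,5)
    t=4.6380 [y] (2,6) — stop
  → r_2 = 4.6380
beam 3: φ=45°, α=195°
  cosα=-0.9659 sinα=-0.2588 | (3,1) | tMaxX 0.2795 tMaxY 2.0091 | tΔX 1.0353 tΔY 3.8637
    t=0.2795 [x] (2,1)
    t=1.3148 [x] (1,1)
    t=2.0091 [y] (1,0) — stop
  → r_3 = 2.0091
beam 4: φ=135°, α=285°
  cosα=0.2588 sinα=-0.9659 | (3,1) | tMaxX 2.8205 tMaxY 0.5383 | tΔX 3.8637 tΔY 1.0353
    t=0.5383 [y] (3,0) — stop
  → r_4 = 0.5383

ranges = [0.7558, 4.6380, 2.0091, 0.5383]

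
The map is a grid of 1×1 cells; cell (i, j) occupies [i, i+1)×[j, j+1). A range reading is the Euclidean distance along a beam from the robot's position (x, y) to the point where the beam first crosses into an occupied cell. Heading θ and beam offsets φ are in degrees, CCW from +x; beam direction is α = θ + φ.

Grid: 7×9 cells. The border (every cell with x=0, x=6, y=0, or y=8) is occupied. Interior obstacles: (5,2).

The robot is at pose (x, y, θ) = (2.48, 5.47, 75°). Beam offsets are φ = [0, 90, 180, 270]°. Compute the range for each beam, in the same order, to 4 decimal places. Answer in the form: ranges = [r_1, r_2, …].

beam 1: φ=0°, α=75°
  direction (0.2588, 0.9659); cell (2,5); t to first gridline: x 2.0091, y 0.5487 (then +3.8637 / +1.0353)
    (2,6) via y @ 0.5487
    (2,7) via y @ 1.5840
    (3,7) via x @ 2.0091
    (3,8) via y @ 2.6192  # hit
  → r_1 = 2.6192
beam 2: φ=90°, α=165°
  direction (-0.9659, 0.2588); cell (2,5); t to first gridline: x 0.4969, y 2.0478 (then +1.0353 / +3.8637)
    (1,5) via x @ 0.4969
    (0,5) via x @ 1.5322  # hit
  → r_2 = 1.5322
beam 3: φ=180°, α=255°
  direction (-0.2588, -0.9659); cell (2,5); t to first gridline: x 1.8546, y 0.4866 (then +3.8637 / +1.0353)
    (2,4) via y @ 0.4866
    (2,3) via y @ 1.5219
    (1,3) via x @ 1.8546
    (1,2) via y @ 2.5571
    (1,1) via y @ 3.5924
    (1,0) via y @ 4.6277  # hit
  → r_3 = 4.6277
beam 4: φ=270°, α=345°
  direction (0.9659, -0.2588); cell (2,5); t to first gridline: x 0.5383, y 1.8159 (then +1.0353 / +3.8637)
    (3,5) via x @ 0.5383
    (4,5) via x @ 1.5736
    (4,4) via y @ 1.8159
    (5,4) via x @ 2.6089
    (6,4) via x @ 3.6442  # hit
  → r_4 = 3.6442

ranges = [2.6192, 1.5322, 4.6277, 3.6442]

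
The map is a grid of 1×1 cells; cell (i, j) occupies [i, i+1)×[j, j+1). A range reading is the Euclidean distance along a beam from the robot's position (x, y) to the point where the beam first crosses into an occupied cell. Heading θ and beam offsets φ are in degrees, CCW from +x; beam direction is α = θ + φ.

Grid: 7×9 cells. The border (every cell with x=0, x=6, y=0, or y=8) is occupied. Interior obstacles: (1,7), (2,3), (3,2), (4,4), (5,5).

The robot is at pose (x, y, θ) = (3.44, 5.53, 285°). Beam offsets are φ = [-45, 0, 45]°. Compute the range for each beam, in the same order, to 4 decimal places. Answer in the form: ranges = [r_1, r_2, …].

ranges = [1.7667, 4.6898, 1.0600]

beam 1: φ=-45°, α=240°
  d=(-0.5000,-0.8660)  start (3,5)  tX=0.8800 tY=0.6120  stride 1/|dx|=2.0000 1/|dy|=1.1547
    cross y-line → (3,4), t=0.6120
    cross x-line → (2,4), t=0.8800
    cross y-line → (2,3), t=1.7667 (wall)
  → r_1 = 1.7667
beam 2: φ=0°, α=285°
  d=(0.2588,-0.9659)  start (3,5)  tX=2.1637 tY=0.5487  stride 1/|dx|=3.8637 1/|dy|=1.0353
    cross y-line → (3,4), t=0.5487
    cross y-line → (3,3), t=1.5840
    cross x-line → (4,3), t=2.1637
    cross y-line → (4,2), t=2.6192
    cross y-line → (4,1), t=3.6545
    cross y-line → (4,0), t=4.6898 (wall)
  → r_2 = 4.6898
beam 3: φ=45°, α=330°
  d=(0.8660,-0.5000)  start (3,5)  tX=0.6466 tY=1.0600  stride 1/|dx|=1.1547 1/|dy|=2.0000
    cross x-line → (4,5), t=0.6466
    cross y-line → (4,4), t=1.0600 (wall)
  → r_3 = 1.0600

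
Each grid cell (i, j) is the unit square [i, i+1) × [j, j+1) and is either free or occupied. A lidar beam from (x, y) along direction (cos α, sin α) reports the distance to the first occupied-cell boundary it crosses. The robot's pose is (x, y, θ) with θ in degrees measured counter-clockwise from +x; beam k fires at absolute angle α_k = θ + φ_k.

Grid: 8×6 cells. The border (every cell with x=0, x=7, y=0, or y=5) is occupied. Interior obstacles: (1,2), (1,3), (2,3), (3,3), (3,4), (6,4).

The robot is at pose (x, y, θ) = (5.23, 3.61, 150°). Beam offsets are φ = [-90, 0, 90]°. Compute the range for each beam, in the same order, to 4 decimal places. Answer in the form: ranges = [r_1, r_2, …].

beam 1: φ=-90°, α=60°
  d=(0.5000,0.8660)  start (5,3)  tX=1.5400 tY=0.4503  stride 1/|dx|=2.0000 1/|dy|=1.1547
    cross y-line → (5,4), t=0.4503
    cross x-line → (6,4), t=1.5400 (wall)
  → r_1 = 1.5400
beam 2: φ=0°, α=150°
  d=(-0.8660,0.5000)  start (5,3)  tX=0.2656 tY=0.7800  stride 1/|dx|=1.1547 1/|dy|=2.0000
    cross x-line → (4,3), t=0.2656
    cross y-line → (4,4), t=0.7800
    cross x-line → (3,4), t=1.4203 (wall)
  → r_2 = 1.4203
beam 3: φ=90°, α=240°
  d=(-0.5000,-0.8660)  start (5,3)  tX=0.4600 tY=0.7044  stride 1/|dx|=2.0000 1/|dy|=1.1547
    cross x-line → (4,3), t=0.4600
    cross y-line → (4,2), t=0.7044
    cross y-line → (4,1), t=1.8591
    cross x-line → (3,1), t=2.4600
    cross y-line → (3,0), t=3.0138 (wall)
  → r_3 = 3.0138

ranges = [1.5400, 1.4203, 3.0138]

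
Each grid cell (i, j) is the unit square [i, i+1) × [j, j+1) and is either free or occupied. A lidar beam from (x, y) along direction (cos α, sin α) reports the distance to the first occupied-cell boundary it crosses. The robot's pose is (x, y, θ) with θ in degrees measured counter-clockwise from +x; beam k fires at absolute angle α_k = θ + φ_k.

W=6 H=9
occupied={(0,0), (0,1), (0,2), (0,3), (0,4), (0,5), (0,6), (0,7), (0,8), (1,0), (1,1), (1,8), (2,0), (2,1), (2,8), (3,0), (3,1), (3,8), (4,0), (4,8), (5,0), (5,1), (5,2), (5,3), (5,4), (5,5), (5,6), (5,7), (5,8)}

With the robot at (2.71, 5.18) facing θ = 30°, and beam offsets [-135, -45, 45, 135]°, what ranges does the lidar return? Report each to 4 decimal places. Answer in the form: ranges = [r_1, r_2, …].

ranges = [3.2922, 2.3708, 2.9195, 1.7703]

beam 1: φ=-135°, α=255°
  direction (-0.2588, -0.9659); cell (2,5); t to first gridline: x 2.7432, y 0.1863 (then +3.8637 / +1.0353)
    (2,4) via y @ 0.1863
    (2,3) via y @ 1.2216
    (2,2) via y @ 2.2569
    (1,2) via x @ 2.7432
    (1,1) via y @ 3.2922  # hit
  → r_1 = 3.2922
beam 2: φ=-45°, α=345°
  direction (0.9659, -0.2588); cell (2,5); t to first gridline: x 0.3002, y 0.6955 (then +1.0353 / +3.8637)
    (3,5) via x @ 0.3002
    (3,4) via y @ 0.6955
    (4,4) via x @ 1.3355
    (5,4) via x @ 2.3708  # hit
  → r_2 = 2.3708
beam 3: φ=45°, α=75°
  direction (0.2588, 0.9659); cell (2,5); t to first gridline: x 1.1205, y 0.8489 (then +3.8637 / +1.0353)
    (2,6) via y @ 0.8489
    (3,6) via x @ 1.1205
    (3,7) via y @ 1.8842
    (3,8) via y @ 2.9195  # hit
  → r_3 = 2.9195
beam 4: φ=135°, α=165°
  direction (-0.9659, 0.2588); cell (2,5); t to first gridline: x 0.7350, y 3.1682 (then +1.0353 / +3.8637)
    (1,5) via x @ 0.7350
    (0,5) via x @ 1.7703  # hit
  → r_4 = 1.7703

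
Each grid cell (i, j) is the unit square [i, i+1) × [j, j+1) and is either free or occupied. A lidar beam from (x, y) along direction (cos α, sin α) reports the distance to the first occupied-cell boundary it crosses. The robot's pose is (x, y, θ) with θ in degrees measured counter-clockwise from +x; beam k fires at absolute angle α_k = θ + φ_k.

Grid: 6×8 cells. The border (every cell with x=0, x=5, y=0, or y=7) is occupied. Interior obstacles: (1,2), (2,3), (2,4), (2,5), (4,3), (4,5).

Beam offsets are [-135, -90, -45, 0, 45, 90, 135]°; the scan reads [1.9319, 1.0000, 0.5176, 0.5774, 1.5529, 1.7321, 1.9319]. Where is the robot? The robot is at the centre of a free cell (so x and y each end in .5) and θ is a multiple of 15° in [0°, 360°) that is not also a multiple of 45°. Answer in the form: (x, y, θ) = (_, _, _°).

Candidates: 18 free-cell centres × 16 headings = 288 poses. Raycast each; keep the one whose scan matches to 4 dp.
  (3.5, 4.5, 75°): beam 1 = 1.0000 ≠ 1.9319 ✗
  (3.5, 6.5, 165°): beam 1 = 1.0000 ≠ 1.9319 ✗
  (1.5, 6.5, 195°): beam 1 = 0.5774 ≠ 1.9319 ✗
  (1.5, 5.5, 30°): beam 6 = 1.0000 ≠ 1.7321 ✗
  …
  (3.5, 1.5, 300°): r_1=1.9319, r_2=1.0000, r_3=0.5176, r_4=0.5774, r_5=1.5529, r_6=1.7321, r_7=1.9319 — all match ✓
No second candidate reproduces the full scan.

(x, y, θ) = (3.5, 1.5, 300°)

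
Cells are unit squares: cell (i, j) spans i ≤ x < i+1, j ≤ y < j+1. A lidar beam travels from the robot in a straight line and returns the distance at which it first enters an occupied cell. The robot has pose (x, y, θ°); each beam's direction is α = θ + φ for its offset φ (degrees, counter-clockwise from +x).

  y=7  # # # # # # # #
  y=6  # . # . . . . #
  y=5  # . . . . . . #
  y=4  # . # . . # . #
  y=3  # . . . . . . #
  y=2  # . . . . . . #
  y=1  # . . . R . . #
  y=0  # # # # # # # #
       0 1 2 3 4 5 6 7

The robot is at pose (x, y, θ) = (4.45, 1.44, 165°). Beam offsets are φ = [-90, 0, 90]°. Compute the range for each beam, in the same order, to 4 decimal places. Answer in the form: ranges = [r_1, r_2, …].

beam 1: φ=-90°, α=75°
  direction (0.2588, 0.9659); cell (4,1); t to first gridline: x 2.1250, y 0.5798 (then +3.8637 / +1.0353)
    (4,2) via y @ 0.5798
    (4,3) via y @ 1.6150
    (5,3) via x @ 2.1250
    (5,4) via y @ 2.6503  # hit
  → r_1 = 2.6503
beam 2: φ=0°, α=165°
  direction (-0.9659, 0.2588); cell (4,1); t to first gridline: x 0.4659, y 2.1637 (then +1.0353 / +3.8637)
    (3,1) via x @ 0.4659
    (2,1) via x @ 1.5012
    (2,2) via y @ 2.1637
    (1,2) via x @ 2.5364
    (0,2) via x @ 3.5717  # hit
  → r_2 = 3.5717
beam 3: φ=90°, α=255°
  direction (-0.2588, -0.9659); cell (4,1); t to first gridline: x 1.7387, y 0.4555 (then +3.8637 / +1.0353)
    (4,0) via y @ 0.4555  # hit
  → r_3 = 0.4555

ranges = [2.6503, 3.5717, 0.4555]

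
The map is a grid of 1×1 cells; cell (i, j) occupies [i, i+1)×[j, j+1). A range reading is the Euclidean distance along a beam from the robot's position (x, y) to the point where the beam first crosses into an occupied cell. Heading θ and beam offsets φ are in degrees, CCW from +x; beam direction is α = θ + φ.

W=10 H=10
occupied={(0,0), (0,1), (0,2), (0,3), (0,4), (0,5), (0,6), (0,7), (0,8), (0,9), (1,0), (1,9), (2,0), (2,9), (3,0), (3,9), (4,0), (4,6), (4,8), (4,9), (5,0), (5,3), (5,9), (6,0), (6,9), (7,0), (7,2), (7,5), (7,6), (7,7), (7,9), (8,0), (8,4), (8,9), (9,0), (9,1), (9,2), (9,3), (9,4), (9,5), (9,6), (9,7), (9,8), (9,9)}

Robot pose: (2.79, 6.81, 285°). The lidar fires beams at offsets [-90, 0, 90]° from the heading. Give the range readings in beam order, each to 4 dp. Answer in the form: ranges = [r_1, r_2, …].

ranges = [1.8531, 6.0150, 4.3585]

beam 1: φ=-90°, α=195°
  cosα=-0.9659 sinα=-0.2588 | (2,6) | tMaxX 0.8179 tMaxY 3.1296 | tΔX 1.0353 tΔY 3.8637
    t=0.8179 [x] (1,6)
    t=1.8531 [x] (0,6) — stop
  → r_1 = 1.8531
beam 2: φ=0°, α=285°
  cosα=0.2588 sinα=-0.9659 | (2,6) | tMaxX 0.8114 tMaxY 0.8386 | tΔX 3.8637 tΔY 1.0353
    t=0.8114 [x] (3,6)
    t=0.8386 [y] (3,5)
    t=1.8738 [y] (3,4)
    t=2.9091 [y] (3,3)
    t=3.9444 [y] (3,2)
    t=4.6751 [x] (4,2)
    t=4.9797 [y] (4,1)
    t=6.0150 [y] (4,0) — stop
  → r_2 = 6.0150
beam 3: φ=90°, α=15°
  cosα=0.9659 sinα=0.2588 | (2,6) | tMaxX 0.2174 tMaxY 0.7341 | tΔX 1.0353 tΔY 3.8637
    t=0.2174 [x] (3,6)
    t=0.7341 [y] (3,7)
    t=1.2527 [x] (4,7)
    t=2.2880 [x] (5,7)
    t=3.3232 [x] (6,7)
    t=4.3585 [x] (7,7) — stop
  → r_3 = 4.3585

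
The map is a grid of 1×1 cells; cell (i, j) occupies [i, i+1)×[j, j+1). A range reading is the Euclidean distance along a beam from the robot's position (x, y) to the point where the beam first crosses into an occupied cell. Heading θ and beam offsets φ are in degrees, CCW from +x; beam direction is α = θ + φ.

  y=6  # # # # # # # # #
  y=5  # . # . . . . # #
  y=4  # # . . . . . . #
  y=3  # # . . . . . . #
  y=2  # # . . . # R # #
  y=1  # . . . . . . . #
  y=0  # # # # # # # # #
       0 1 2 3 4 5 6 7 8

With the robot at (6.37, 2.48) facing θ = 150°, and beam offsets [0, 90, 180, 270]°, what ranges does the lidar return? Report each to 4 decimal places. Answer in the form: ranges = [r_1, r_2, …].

beam 1: φ=0°, α=150°
  direction (-0.8660, 0.5000); cell (6,2); t to first gridline: x 0.4272, y 1.0400 (then +1.1547 / +2.0000)
    (5,2) via x @ 0.4272  # hit
  → r_1 = 0.4272
beam 2: φ=90°, α=240°
  direction (-0.5000, -0.8660); cell (6,2); t to first gridline: x 0.7400, y 0.5543 (then +2.0000 / +1.1547)
    (6,1) via y @ 0.5543
    (5,1) via x @ 0.7400
    (5,0) via y @ 1.7090  # hit
  → r_2 = 1.7090
beam 3: φ=180°, α=330°
  direction (0.8660, -0.5000); cell (6,2); t to first gridline: x 0.7275, y 0.9600 (then +1.1547 / +2.0000)
    (7,2) via x @ 0.7275  # hit
  → r_3 = 0.7275
beam 4: φ=270°, α=60°
  direction (0.5000, 0.8660); cell (6,2); t to first gridline: x 1.2600, y 0.6004 (then +2.0000 / +1.1547)
    (6,3) via y @ 0.6004
    (7,3) via x @ 1.2600
    (7,4) via y @ 1.7551
    (7,5) via y @ 2.9098  # hit
  → r_4 = 2.9098

ranges = [0.4272, 1.7090, 0.7275, 2.9098]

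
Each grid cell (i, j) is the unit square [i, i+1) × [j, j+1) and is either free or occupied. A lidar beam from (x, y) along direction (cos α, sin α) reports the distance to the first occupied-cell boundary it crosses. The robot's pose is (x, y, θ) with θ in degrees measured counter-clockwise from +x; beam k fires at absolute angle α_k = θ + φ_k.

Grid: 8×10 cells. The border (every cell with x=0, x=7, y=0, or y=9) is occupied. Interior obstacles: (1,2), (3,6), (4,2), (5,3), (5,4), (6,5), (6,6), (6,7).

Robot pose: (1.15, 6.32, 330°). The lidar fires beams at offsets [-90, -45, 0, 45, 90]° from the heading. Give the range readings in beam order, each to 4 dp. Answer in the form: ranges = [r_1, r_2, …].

ranges = [0.3000, 5.5077, 4.4456, 1.9153, 3.0946]

beam 1: φ=-90°, α=240°
  dir = (cos 240°, sin 240°) = (-0.5000, -0.8660); from cell (1,6)
  next x-line at t=0.3000, next y-line at t=0.3695; Δt_x=2.0000, Δt_y=1.1547
    x: enter (0,6) at t=0.3000 ← occupied
  → r_1 = 0.3000
beam 2: φ=-45°, α=285°
  dir = (cos 285°, sin 285°) = (0.2588, -0.9659); from cell (1,6)
  next x-line at t=3.2841, next y-line at t=0.3313; Δt_x=3.8637, Δt_y=1.0353
    y: enter (1,5) at t=0.3313
    y: enter (1,4) at t=1.3666
    y: enter (1,3) at t=2.4018
    x: enter (2,3) at t=3.2841
    y: enter (2,2) at t=3.4371
    y: enter (2,1) at t=4.4724
    y: enter (2,0) at t=5.5077 ← occupied
  → r_2 = 5.5077
beam 3: φ=0°, α=330°
  dir = (cos 330°, sin 330°) = (0.8660, -0.5000); from cell (1,6)
  next x-line at t=0.9815, next y-line at t=0.6400; Δt_x=1.1547, Δt_y=2.0000
    y: enter (1,5) at t=0.6400
    x: enter (2,5) at t=0.9815
    x: enter (3,5) at t=2.1362
    y: enter (3,4) at t=2.6400
    x: enter (4,4) at t=3.2909
    x: enter (5,4) at t=4.4456 ← occupied
  → r_3 = 4.4456
beam 4: φ=45°, α=15°
  dir = (cos 15°, sin 15°) = (0.9659, 0.2588); from cell (1,6)
  next x-line at t=0.8800, next y-line at t=2.6273; Δt_x=1.0353, Δt_y=3.8637
    x: enter (2,6) at t=0.8800
    x: enter (3,6) at t=1.9153 ← occupied
  → r_4 = 1.9153
beam 5: φ=90°, α=60°
  dir = (cos 60°, sin 60°) = (0.5000, 0.8660); from cell (1,6)
  next x-line at t=1.7000, next y-line at t=0.7852; Δt_x=2.0000, Δt_y=1.1547
    y: enter (1,7) at t=0.7852
    x: enter (2,7) at t=1.7000
    y: enter (2,8) at t=1.9399
    y: enter (2,9) at t=3.0946 ← occupied
  → r_5 = 3.0946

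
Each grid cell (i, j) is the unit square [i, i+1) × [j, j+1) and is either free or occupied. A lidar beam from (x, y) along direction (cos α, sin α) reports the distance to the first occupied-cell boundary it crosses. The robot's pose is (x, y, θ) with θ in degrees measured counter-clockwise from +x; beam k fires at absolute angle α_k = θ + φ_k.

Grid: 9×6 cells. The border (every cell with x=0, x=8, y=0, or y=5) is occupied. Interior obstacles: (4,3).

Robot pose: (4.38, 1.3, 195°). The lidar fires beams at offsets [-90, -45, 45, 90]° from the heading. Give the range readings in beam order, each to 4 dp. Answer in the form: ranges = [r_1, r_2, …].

beam 1: φ=-90°, α=105°
  d=(-0.2588,0.9659)  start (4,1)  tX=1.4682 tY=0.7247  stride 1/|dx|=3.8637 1/|dy|=1.0353
    cross y-line → (4,2), t=0.7247
    cross x-line → (3,2), t=1.4682
    cross y-line → (3,3), t=1.7600
    cross y-line → (3,4), t=2.7952
    cross y-line → (3,5), t=3.8305 (wall)
  → r_1 = 3.8305
beam 2: φ=-45°, α=150°
  d=(-0.8660,0.5000)  start (4,1)  tX=0.4388 tY=1.4000  stride 1/|dx|=1.1547 1/|dy|=2.0000
    cross x-line → (3,1), t=0.4388
    cross y-line → (3,2), t=1.4000
    cross x-line → (2,2), t=1.5935
    cross x-line → (1,2), t=2.7482
    cross y-line → (1,3), t=3.4000
    cross x-line → (0,3), t=3.9029 (wall)
  → r_2 = 3.9029
beam 3: φ=45°, α=240°
  d=(-0.5000,-0.8660)  start (4,1)  tX=0.7600 tY=0.3464  stride 1/|dx|=2.0000 1/|dy|=1.1547
    cross y-line → (4,0), t=0.3464 (wall)
  → r_3 = 0.3464
beam 4: φ=90°, α=285°
  d=(0.2588,-0.9659)  start (4,1)  tX=2.3955 tY=0.3106  stride 1/|dx|=3.8637 1/|dy|=1.0353
    cross y-line → (4,0), t=0.3106 (wall)
  → r_4 = 0.3106

ranges = [3.8305, 3.9029, 0.3464, 0.3106]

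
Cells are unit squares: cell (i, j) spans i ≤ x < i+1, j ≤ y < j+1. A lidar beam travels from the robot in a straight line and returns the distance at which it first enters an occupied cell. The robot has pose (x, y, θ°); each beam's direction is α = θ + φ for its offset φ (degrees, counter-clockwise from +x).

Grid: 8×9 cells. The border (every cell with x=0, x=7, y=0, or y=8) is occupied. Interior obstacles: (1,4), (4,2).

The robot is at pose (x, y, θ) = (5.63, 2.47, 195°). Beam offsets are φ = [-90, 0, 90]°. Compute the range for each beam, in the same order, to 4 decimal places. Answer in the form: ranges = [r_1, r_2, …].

beam 1: φ=-90°, α=105°
  d=(-0.2588,0.9659)  start (5,2)  tX=2.4341 tY=0.5487  stride 1/|dx|=3.8637 1/|dy|=1.0353
    cross y-line → (5,3), t=0.5487
    cross y-line → (5,4), t=1.5840
    cross x-line → (4,4), t=2.4341
    cross y-line → (4,5), t=2.6192
    cross y-line → (4,6), t=3.6545
    cross y-line → (4,7), t=4.6898
    cross y-line → (4,8), t=5.7251 (wall)
  → r_1 = 5.7251
beam 2: φ=0°, α=195°
  d=(-0.9659,-0.2588)  start (5,2)  tX=0.6522 tY=1.8159  stride 1/|dx|=1.0353 1/|dy|=3.8637
    cross x-line → (4,2), t=0.6522 (wall)
  → r_2 = 0.6522
beam 3: φ=90°, α=285°
  d=(0.2588,-0.9659)  start (5,2)  tX=1.4296 tY=0.4866  stride 1/|dx|=3.8637 1/|dy|=1.0353
    cross y-line → (5,1), t=0.4866
    cross x-line → (6,1), t=1.4296
    cross y-line → (6,0), t=1.5219 (wall)
  → r_3 = 1.5219

ranges = [5.7251, 0.6522, 1.5219]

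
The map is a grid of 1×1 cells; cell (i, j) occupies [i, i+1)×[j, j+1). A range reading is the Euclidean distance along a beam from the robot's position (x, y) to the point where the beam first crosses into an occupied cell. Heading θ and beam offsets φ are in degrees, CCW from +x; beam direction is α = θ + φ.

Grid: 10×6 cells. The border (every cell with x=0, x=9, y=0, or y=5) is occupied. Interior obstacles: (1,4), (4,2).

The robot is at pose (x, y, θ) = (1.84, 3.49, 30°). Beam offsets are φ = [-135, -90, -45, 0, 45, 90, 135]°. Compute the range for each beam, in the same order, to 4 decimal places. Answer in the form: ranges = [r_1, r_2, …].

beam 1: φ=-135°, α=255°
  d=(-0.2588,-0.9659)  start (1,3)  tX=3.2455 tY=0.5073  stride 1/|dx|=3.8637 1/|dy|=1.0353
    cross y-line → (1,2), t=0.5073
    cross y-line → (1,1), t=1.5426
    cross y-line → (1,0), t=2.5778 (wall)
  → r_1 = 2.5778
beam 2: φ=-90°, α=300°
  d=(0.5000,-0.8660)  start (1,3)  tX=0.3200 tY=0.5658  stride 1/|dx|=2.0000 1/|dy|=1.1547
    cross x-line → (2,3), t=0.3200
    cross y-line → (2,2), t=0.5658
    cross y-line → (2,1), t=1.7205
    cross x-line → (3,1), t=2.3200
    cross y-line → (3,0), t=2.8752 (wall)
  → r_2 = 2.8752
beam 3: φ=-45°, α=345°
  d=(0.9659,-0.2588)  start (1,3)  tX=0.1656 tY=1.8932  stride 1/|dx|=1.0353 1/|dy|=3.8637
    cross x-line → (2,3), t=0.1656
    cross x-line → (3,3), t=1.2009
    cross y-line → (3,2), t=1.8932
    cross x-line → (4,2), t=2.2362 (wall)
  → r_3 = 2.2362
beam 4: φ=0°, α=30°
  d=(0.8660,0.5000)  start (1,3)  tX=0.1848 tY=1.0200  stride 1/|dx|=1.1547 1/|dy|=2.0000
    cross x-line → (2,3), t=0.1848
    cross y-line → (2,4), t=1.0200
    cross x-line → (3,4), t=1.3395
    cross x-line → (4,4), t=2.4942
    cross y-line → (4,5), t=3.0200 (wall)
  → r_4 = 3.0200
beam 5: φ=45°, α=75°
  d=(0.2588,0.9659)  start (1,3)  tX=0.6182 tY=0.5280  stride 1/|dx|=3.8637 1/|dy|=1.0353
    cross y-line → (1,4), t=0.5280 (wall)
  → r_5 = 0.5280
beam 6: φ=90°, α=120°
  d=(-0.5000,0.8660)  start (1,3)  tX=1.6800 tY=0.5889  stride 1/|dx|=2.0000 1/|dy|=1.1547
    cross y-line → (1,4), t=0.5889 (wall)
  → r_6 = 0.5889
beam 7: φ=135°, α=165°
  d=(-0.9659,0.2588)  start (1,3)  tX=0.8696 tY=1.9705  stride 1/|dx|=1.0353 1/|dy|=3.8637
    cross x-line → (0,3), t=0.8696 (wall)
  → r_7 = 0.8696

ranges = [2.5778, 2.8752, 2.2362, 3.0200, 0.5280, 0.5889, 0.8696]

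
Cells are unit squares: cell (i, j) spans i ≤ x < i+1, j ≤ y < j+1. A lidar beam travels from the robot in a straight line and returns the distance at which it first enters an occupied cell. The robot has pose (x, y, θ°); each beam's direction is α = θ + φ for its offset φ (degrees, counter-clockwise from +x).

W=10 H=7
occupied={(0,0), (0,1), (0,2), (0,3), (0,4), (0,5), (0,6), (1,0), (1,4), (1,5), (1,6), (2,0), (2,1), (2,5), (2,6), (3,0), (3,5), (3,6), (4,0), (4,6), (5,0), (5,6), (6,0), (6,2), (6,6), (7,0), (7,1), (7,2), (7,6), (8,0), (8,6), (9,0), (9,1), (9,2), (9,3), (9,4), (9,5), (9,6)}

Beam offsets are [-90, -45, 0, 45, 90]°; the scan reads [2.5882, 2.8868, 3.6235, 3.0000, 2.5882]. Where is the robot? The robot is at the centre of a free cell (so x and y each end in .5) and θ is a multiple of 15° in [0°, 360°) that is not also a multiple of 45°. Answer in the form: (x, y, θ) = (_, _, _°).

Candidates: 32 free-cell centres × 16 headings = 512 poses. Raycast each; keep the one whose scan matches to 4 dp.
  (3.5, 1.5, 330°): beam 1 = 0.5774 ≠ 2.5882 ✗
  (4.5, 5.5, 240°): beam 1 = 0.5774 ≠ 2.5882 ✗
  (8.5, 2.5, 105°): beam 1 = 0.5176 ≠ 2.5882 ✗
  (3.5, 4.5, 210°): beam 1 = 0.5774 ≠ 2.5882 ✗
  (3.5, 3.5, 255°): beam 1 = 1.9319 ≠ 2.5882 ✗
  …
  (5.5, 3.5, 165°): r_1=2.5882, r_2=2.8868, r_3=3.6235, r_4=3.0000, r_5=2.5882 — all match ✓
Unique over the lattice → pose = (5.5, 3.5, 165°).

(x, y, θ) = (5.5, 3.5, 165°)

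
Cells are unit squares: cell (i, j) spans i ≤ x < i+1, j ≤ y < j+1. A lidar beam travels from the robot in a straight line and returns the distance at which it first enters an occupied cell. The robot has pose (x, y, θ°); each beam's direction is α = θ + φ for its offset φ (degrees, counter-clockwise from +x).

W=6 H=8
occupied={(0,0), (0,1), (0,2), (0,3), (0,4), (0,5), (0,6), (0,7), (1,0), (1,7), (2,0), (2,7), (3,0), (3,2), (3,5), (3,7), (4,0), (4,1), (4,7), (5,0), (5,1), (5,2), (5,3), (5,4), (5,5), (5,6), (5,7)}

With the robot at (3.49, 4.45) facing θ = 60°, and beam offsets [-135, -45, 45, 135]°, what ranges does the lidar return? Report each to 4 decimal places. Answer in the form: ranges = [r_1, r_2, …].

ranges = [1.5012, 1.5633, 0.5694, 2.5778]

beam 1: φ=-135°, α=285°
  d=(0.2588,-0.9659)  start (3,4)  tX=1.9705 tY=0.4659  stride 1/|dx|=3.8637 1/|dy|=1.0353
    cross y-line → (3,3), t=0.4659
    cross y-line → (3,2), t=1.5012 (wall)
  → r_1 = 1.5012
beam 2: φ=-45°, α=15°
  d=(0.9659,0.2588)  start (3,4)  tX=0.5280 tY=2.1250  stride 1/|dx|=1.0353 1/|dy|=3.8637
    cross x-line → (4,4), t=0.5280
    cross x-line → (5,4), t=1.5633 (wall)
  → r_2 = 1.5633
beam 3: φ=45°, α=105°
  d=(-0.2588,0.9659)  start (3,4)  tX=1.8932 tY=0.5694  stride 1/|dx|=3.8637 1/|dy|=1.0353
    cross y-line → (3,5), t=0.5694 (wall)
  → r_3 = 0.5694
beam 4: φ=135°, α=195°
  d=(-0.9659,-0.2588)  start (3,4)  tX=0.5073 tY=1.7387  stride 1/|dx|=1.0353 1/|dy|=3.8637
    cross x-line → (2,4), t=0.5073
    cross x-line → (1,4), t=1.5426
    cross y-line → (1,3), t=1.7387
    cross x-line → (0,3), t=2.5778 (wall)
  → r_4 = 2.5778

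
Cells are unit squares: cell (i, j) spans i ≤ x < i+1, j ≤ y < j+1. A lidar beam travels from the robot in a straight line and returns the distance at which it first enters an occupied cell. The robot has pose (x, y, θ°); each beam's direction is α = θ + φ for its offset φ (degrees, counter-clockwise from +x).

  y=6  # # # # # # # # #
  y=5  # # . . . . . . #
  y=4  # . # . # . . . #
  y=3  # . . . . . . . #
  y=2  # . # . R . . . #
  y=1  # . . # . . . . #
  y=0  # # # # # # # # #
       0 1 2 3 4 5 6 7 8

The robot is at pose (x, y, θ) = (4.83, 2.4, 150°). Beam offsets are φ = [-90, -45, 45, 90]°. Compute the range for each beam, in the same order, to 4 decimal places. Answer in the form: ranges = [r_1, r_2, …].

ranges = [4.1569, 1.6564, 1.5455, 1.6166]

beam 1: φ=-90°, α=60°
  cosα=0.5000 sinα=0.8660 | (4,2) | tMaxX 0.3400 tMaxY 0.6928 | tΔX 2.0000 tΔY 1.1547
    t=0.3400 [x] (5,2)
    t=0.6928 [y] (5,3)
    t=1.8475 [y] (5,4)
    t=2.3400 [x] (6,4)
    t=3.0022 [y] (6,5)
    t=4.1569 [y] (6,6) — stop
  → r_1 = 4.1569
beam 2: φ=-45°, α=105°
  cosα=-0.2588 sinα=0.9659 | (4,2) | tMaxX 3.2069 tMaxY 0.6212 | tΔX 3.8637 tΔY 1.0353
    t=0.6212 [y] (4,3)
    t=1.6564 [y] (4,4) — stop
  → r_2 = 1.6564
beam 3: φ=45°, α=195°
  cosα=-0.9659 sinα=-0.2588 | (4,2) | tMaxX 0.8593 tMaxY 1.5455 | tΔX 1.0353 tΔY 3.8637
    t=0.8593 [x] (3,2)
    t=1.5455 [y] (3,1) — stop
  → r_3 = 1.5455
beam 4: φ=90°, α=240°
  cosα=-0.5000 sinα=-0.8660 | (4,2) | tMaxX 1.6600 tMaxY 0.4619 | tΔX 2.0000 tΔY 1.1547
    t=0.4619 [y] (4,1)
    t=1.6166 [y] (4,0) — stop
  → r_4 = 1.6166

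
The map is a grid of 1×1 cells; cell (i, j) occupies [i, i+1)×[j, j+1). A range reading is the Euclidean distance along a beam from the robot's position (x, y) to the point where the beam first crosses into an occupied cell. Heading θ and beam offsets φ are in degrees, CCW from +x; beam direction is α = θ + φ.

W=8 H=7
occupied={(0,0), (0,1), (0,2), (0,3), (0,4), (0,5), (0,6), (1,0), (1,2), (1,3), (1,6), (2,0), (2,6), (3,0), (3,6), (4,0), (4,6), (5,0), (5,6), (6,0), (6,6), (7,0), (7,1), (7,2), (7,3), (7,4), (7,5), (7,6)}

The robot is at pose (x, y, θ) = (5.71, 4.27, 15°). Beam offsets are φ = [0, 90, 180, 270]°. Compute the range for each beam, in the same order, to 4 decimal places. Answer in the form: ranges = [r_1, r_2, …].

ranges = [1.3355, 1.7910, 3.8409, 3.3854]

beam 1: φ=0°, α=15°
  dir = (cos 15°, sin 15°) = (0.9659, 0.2588); from cell (5,4)
  next x-line at t=0.3002, next y-line at t=2.8205; Δt_x=1.0353, Δt_y=3.8637
    x: enter (6,4) at t=0.3002
    x: enter (7,4) at t=1.3355 ← occupied
  → r_1 = 1.3355
beam 2: φ=90°, α=105°
  dir = (cos 105°, sin 105°) = (-0.2588, 0.9659); from cell (5,4)
  next x-line at t=2.7432, next y-line at t=0.7558; Δt_x=3.8637, Δt_y=1.0353
    y: enter (5,5) at t=0.7558
    y: enter (5,6) at t=1.7910 ← occupied
  → r_2 = 1.7910
beam 3: φ=180°, α=195°
  dir = (cos 195°, sin 195°) = (-0.9659, -0.2588); from cell (5,4)
  next x-line at t=0.7350, next y-line at t=1.0432; Δt_x=1.0353, Δt_y=3.8637
    x: enter (4,4) at t=0.7350
    y: enter (4,3) at t=1.0432
    x: enter (3,3) at t=1.7703
    x: enter (2,3) at t=2.8056
    x: enter (1,3) at t=3.8409 ← occupied
  → r_3 = 3.8409
beam 4: φ=270°, α=285°
  dir = (cos 285°, sin 285°) = (0.2588, -0.9659); from cell (5,4)
  next x-line at t=1.1205, next y-line at t=0.2795; Δt_x=3.8637, Δt_y=1.0353
    y: enter (5,3) at t=0.2795
    x: enter (6,3) at t=1.1205
    y: enter (6,2) at t=1.3148
    y: enter (6,1) at t=2.3501
    y: enter (6,0) at t=3.3854 ← occupied
  → r_4 = 3.3854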